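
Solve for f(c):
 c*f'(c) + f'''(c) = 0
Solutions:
 f(c) = C1 + Integral(C2*airyai(-c) + C3*airybi(-c), c)


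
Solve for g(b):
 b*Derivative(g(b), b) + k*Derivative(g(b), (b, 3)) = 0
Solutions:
 g(b) = C1 + Integral(C2*airyai(b*(-1/k)^(1/3)) + C3*airybi(b*(-1/k)^(1/3)), b)


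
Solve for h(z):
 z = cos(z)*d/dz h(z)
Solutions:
 h(z) = C1 + Integral(z/cos(z), z)


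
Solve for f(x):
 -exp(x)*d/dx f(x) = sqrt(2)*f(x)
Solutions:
 f(x) = C1*exp(sqrt(2)*exp(-x))


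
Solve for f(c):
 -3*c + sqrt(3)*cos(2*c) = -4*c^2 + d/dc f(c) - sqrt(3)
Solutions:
 f(c) = C1 + 4*c^3/3 - 3*c^2/2 + sqrt(3)*(c + sin(c)*cos(c))


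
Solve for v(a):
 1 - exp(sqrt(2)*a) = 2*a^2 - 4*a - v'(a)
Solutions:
 v(a) = C1 + 2*a^3/3 - 2*a^2 - a + sqrt(2)*exp(sqrt(2)*a)/2


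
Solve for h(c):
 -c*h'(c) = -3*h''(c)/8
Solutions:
 h(c) = C1 + C2*erfi(2*sqrt(3)*c/3)


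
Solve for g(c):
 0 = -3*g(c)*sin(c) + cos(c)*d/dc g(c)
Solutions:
 g(c) = C1/cos(c)^3


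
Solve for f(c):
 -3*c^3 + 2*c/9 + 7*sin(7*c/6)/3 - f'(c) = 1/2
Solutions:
 f(c) = C1 - 3*c^4/4 + c^2/9 - c/2 - 2*cos(7*c/6)


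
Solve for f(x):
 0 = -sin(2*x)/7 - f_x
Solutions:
 f(x) = C1 + cos(2*x)/14


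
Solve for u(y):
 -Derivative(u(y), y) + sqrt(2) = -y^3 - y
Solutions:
 u(y) = C1 + y^4/4 + y^2/2 + sqrt(2)*y


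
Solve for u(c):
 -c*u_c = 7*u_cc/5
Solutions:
 u(c) = C1 + C2*erf(sqrt(70)*c/14)


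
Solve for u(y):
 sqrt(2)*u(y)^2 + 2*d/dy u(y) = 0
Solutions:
 u(y) = 2/(C1 + sqrt(2)*y)


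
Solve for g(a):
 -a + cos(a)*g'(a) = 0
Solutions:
 g(a) = C1 + Integral(a/cos(a), a)


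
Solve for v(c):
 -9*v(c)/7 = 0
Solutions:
 v(c) = 0


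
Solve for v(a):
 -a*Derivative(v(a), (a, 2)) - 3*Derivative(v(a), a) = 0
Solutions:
 v(a) = C1 + C2/a^2


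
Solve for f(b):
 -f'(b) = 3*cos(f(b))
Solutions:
 f(b) = pi - asin((C1 + exp(6*b))/(C1 - exp(6*b)))
 f(b) = asin((C1 + exp(6*b))/(C1 - exp(6*b)))


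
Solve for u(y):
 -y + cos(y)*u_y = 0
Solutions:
 u(y) = C1 + Integral(y/cos(y), y)


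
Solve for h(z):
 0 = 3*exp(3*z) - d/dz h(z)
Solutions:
 h(z) = C1 + exp(3*z)


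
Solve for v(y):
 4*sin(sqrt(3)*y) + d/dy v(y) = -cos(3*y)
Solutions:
 v(y) = C1 - sin(3*y)/3 + 4*sqrt(3)*cos(sqrt(3)*y)/3


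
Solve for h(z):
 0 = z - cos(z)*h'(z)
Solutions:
 h(z) = C1 + Integral(z/cos(z), z)


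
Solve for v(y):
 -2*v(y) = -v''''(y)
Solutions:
 v(y) = C1*exp(-2^(1/4)*y) + C2*exp(2^(1/4)*y) + C3*sin(2^(1/4)*y) + C4*cos(2^(1/4)*y)


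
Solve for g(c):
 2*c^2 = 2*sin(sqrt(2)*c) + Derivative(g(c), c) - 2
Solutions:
 g(c) = C1 + 2*c^3/3 + 2*c + sqrt(2)*cos(sqrt(2)*c)


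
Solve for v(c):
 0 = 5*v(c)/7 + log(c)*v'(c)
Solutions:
 v(c) = C1*exp(-5*li(c)/7)


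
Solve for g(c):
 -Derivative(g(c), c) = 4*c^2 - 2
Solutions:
 g(c) = C1 - 4*c^3/3 + 2*c


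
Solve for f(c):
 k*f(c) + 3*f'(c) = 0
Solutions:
 f(c) = C1*exp(-c*k/3)


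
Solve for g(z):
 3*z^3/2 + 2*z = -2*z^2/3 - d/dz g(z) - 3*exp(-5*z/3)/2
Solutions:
 g(z) = C1 - 3*z^4/8 - 2*z^3/9 - z^2 + 9*exp(-5*z/3)/10


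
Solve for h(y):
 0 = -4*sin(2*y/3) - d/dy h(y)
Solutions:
 h(y) = C1 + 6*cos(2*y/3)


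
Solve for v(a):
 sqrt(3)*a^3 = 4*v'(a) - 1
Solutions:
 v(a) = C1 + sqrt(3)*a^4/16 + a/4


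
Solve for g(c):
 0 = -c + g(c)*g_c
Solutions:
 g(c) = -sqrt(C1 + c^2)
 g(c) = sqrt(C1 + c^2)


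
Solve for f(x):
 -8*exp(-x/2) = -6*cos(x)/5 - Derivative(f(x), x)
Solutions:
 f(x) = C1 - 6*sin(x)/5 - 16*exp(-x/2)


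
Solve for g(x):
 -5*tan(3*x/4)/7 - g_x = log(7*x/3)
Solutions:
 g(x) = C1 - x*log(x) - x*log(7) + x + x*log(3) + 20*log(cos(3*x/4))/21


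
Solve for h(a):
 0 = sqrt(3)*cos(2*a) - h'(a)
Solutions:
 h(a) = C1 + sqrt(3)*sin(2*a)/2


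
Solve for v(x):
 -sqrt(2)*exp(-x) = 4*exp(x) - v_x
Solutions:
 v(x) = C1 + 4*exp(x) - sqrt(2)*exp(-x)


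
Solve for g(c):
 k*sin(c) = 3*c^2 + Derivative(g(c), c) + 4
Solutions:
 g(c) = C1 - c^3 - 4*c - k*cos(c)


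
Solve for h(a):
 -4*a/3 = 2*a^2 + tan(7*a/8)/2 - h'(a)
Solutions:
 h(a) = C1 + 2*a^3/3 + 2*a^2/3 - 4*log(cos(7*a/8))/7


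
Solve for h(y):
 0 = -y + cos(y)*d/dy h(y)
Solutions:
 h(y) = C1 + Integral(y/cos(y), y)


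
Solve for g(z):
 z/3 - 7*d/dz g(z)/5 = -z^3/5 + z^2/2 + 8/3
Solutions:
 g(z) = C1 + z^4/28 - 5*z^3/42 + 5*z^2/42 - 40*z/21


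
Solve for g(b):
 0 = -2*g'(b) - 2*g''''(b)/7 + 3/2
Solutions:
 g(b) = C1 + C4*exp(-7^(1/3)*b) + 3*b/4 + (C2*sin(sqrt(3)*7^(1/3)*b/2) + C3*cos(sqrt(3)*7^(1/3)*b/2))*exp(7^(1/3)*b/2)


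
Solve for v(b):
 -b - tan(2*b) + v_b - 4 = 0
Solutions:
 v(b) = C1 + b^2/2 + 4*b - log(cos(2*b))/2


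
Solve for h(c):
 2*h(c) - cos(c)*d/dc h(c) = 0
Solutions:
 h(c) = C1*(sin(c) + 1)/(sin(c) - 1)


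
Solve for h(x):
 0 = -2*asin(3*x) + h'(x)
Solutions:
 h(x) = C1 + 2*x*asin(3*x) + 2*sqrt(1 - 9*x^2)/3


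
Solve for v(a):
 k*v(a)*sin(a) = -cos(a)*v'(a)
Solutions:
 v(a) = C1*exp(k*log(cos(a)))


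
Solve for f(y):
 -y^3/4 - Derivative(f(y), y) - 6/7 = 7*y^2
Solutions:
 f(y) = C1 - y^4/16 - 7*y^3/3 - 6*y/7


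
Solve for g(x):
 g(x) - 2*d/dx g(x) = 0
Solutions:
 g(x) = C1*exp(x/2)


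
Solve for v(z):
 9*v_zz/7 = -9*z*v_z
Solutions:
 v(z) = C1 + C2*erf(sqrt(14)*z/2)


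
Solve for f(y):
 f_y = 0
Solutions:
 f(y) = C1


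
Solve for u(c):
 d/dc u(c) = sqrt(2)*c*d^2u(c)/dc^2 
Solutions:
 u(c) = C1 + C2*c^(sqrt(2)/2 + 1)


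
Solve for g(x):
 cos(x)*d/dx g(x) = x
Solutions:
 g(x) = C1 + Integral(x/cos(x), x)


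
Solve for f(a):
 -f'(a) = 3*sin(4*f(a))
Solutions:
 f(a) = -acos((-C1 - exp(24*a))/(C1 - exp(24*a)))/4 + pi/2
 f(a) = acos((-C1 - exp(24*a))/(C1 - exp(24*a)))/4


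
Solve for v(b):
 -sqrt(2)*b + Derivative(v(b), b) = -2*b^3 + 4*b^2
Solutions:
 v(b) = C1 - b^4/2 + 4*b^3/3 + sqrt(2)*b^2/2


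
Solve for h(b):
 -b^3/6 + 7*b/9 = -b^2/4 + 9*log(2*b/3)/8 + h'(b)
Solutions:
 h(b) = C1 - b^4/24 + b^3/12 + 7*b^2/18 - 9*b*log(b)/8 - 9*b*log(2)/8 + 9*b/8 + 9*b*log(3)/8


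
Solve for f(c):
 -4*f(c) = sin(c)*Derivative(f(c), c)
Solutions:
 f(c) = C1*(cos(c)^2 + 2*cos(c) + 1)/(cos(c)^2 - 2*cos(c) + 1)


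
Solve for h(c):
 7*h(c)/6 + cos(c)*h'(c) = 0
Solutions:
 h(c) = C1*(sin(c) - 1)^(7/12)/(sin(c) + 1)^(7/12)


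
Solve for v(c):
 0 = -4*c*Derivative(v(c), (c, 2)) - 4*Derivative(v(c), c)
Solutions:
 v(c) = C1 + C2*log(c)


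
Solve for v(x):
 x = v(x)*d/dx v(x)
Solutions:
 v(x) = -sqrt(C1 + x^2)
 v(x) = sqrt(C1 + x^2)


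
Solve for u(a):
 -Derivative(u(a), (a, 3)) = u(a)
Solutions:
 u(a) = C3*exp(-a) + (C1*sin(sqrt(3)*a/2) + C2*cos(sqrt(3)*a/2))*exp(a/2)


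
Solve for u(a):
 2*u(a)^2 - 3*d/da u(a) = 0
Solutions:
 u(a) = -3/(C1 + 2*a)


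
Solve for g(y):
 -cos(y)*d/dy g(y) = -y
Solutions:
 g(y) = C1 + Integral(y/cos(y), y)


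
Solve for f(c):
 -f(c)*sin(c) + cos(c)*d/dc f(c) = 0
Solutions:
 f(c) = C1/cos(c)


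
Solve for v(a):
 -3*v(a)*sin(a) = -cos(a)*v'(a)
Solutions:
 v(a) = C1/cos(a)^3


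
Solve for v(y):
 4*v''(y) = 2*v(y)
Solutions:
 v(y) = C1*exp(-sqrt(2)*y/2) + C2*exp(sqrt(2)*y/2)


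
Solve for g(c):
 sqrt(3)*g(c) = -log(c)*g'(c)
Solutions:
 g(c) = C1*exp(-sqrt(3)*li(c))


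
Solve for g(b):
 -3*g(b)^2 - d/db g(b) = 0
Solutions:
 g(b) = 1/(C1 + 3*b)


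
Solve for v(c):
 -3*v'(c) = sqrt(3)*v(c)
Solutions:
 v(c) = C1*exp(-sqrt(3)*c/3)


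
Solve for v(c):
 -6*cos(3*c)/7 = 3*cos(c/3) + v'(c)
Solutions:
 v(c) = C1 - 9*sin(c/3) - 2*sin(3*c)/7


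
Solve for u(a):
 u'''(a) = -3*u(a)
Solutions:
 u(a) = C3*exp(-3^(1/3)*a) + (C1*sin(3^(5/6)*a/2) + C2*cos(3^(5/6)*a/2))*exp(3^(1/3)*a/2)


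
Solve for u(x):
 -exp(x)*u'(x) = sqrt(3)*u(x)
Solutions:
 u(x) = C1*exp(sqrt(3)*exp(-x))


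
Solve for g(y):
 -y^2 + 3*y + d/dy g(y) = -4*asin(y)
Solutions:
 g(y) = C1 + y^3/3 - 3*y^2/2 - 4*y*asin(y) - 4*sqrt(1 - y^2)


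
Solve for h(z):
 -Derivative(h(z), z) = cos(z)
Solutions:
 h(z) = C1 - sin(z)


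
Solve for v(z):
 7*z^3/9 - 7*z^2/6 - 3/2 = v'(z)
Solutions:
 v(z) = C1 + 7*z^4/36 - 7*z^3/18 - 3*z/2


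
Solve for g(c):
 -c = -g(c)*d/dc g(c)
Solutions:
 g(c) = -sqrt(C1 + c^2)
 g(c) = sqrt(C1 + c^2)


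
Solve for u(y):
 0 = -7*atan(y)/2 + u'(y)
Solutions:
 u(y) = C1 + 7*y*atan(y)/2 - 7*log(y^2 + 1)/4


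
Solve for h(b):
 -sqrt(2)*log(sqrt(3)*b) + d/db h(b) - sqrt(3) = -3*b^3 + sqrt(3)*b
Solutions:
 h(b) = C1 - 3*b^4/4 + sqrt(3)*b^2/2 + sqrt(2)*b*log(b) - sqrt(2)*b + sqrt(2)*b*log(3)/2 + sqrt(3)*b


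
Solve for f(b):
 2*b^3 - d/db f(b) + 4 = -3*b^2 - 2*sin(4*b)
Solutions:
 f(b) = C1 + b^4/2 + b^3 + 4*b - cos(4*b)/2


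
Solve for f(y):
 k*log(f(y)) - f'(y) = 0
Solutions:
 li(f(y)) = C1 + k*y


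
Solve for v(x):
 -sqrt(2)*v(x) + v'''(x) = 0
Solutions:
 v(x) = C3*exp(2^(1/6)*x) + (C1*sin(2^(1/6)*sqrt(3)*x/2) + C2*cos(2^(1/6)*sqrt(3)*x/2))*exp(-2^(1/6)*x/2)


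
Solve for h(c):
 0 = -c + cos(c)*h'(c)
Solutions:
 h(c) = C1 + Integral(c/cos(c), c)


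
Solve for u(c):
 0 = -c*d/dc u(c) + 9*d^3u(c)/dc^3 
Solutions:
 u(c) = C1 + Integral(C2*airyai(3^(1/3)*c/3) + C3*airybi(3^(1/3)*c/3), c)


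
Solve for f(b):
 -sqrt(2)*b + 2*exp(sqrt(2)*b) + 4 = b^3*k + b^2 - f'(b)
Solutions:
 f(b) = C1 + b^4*k/4 + b^3/3 + sqrt(2)*b^2/2 - 4*b - sqrt(2)*exp(sqrt(2)*b)


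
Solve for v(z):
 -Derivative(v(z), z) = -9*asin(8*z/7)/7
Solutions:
 v(z) = C1 + 9*z*asin(8*z/7)/7 + 9*sqrt(49 - 64*z^2)/56


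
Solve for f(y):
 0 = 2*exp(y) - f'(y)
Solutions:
 f(y) = C1 + 2*exp(y)


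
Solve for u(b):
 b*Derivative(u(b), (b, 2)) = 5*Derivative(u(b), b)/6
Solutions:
 u(b) = C1 + C2*b^(11/6)


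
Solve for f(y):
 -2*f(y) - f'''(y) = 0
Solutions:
 f(y) = C3*exp(-2^(1/3)*y) + (C1*sin(2^(1/3)*sqrt(3)*y/2) + C2*cos(2^(1/3)*sqrt(3)*y/2))*exp(2^(1/3)*y/2)


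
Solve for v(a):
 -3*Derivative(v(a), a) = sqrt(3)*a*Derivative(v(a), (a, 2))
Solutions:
 v(a) = C1 + C2*a^(1 - sqrt(3))


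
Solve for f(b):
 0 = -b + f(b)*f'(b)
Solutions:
 f(b) = -sqrt(C1 + b^2)
 f(b) = sqrt(C1 + b^2)


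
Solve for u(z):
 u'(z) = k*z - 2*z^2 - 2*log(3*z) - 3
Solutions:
 u(z) = C1 + k*z^2/2 - 2*z^3/3 - 2*z*log(z) - z*log(9) - z


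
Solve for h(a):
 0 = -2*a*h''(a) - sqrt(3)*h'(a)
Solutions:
 h(a) = C1 + C2*a^(1 - sqrt(3)/2)


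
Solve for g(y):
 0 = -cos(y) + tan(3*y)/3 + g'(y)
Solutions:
 g(y) = C1 + log(cos(3*y))/9 + sin(y)


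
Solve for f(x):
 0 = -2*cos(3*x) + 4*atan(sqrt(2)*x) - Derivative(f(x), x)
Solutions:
 f(x) = C1 + 4*x*atan(sqrt(2)*x) - sqrt(2)*log(2*x^2 + 1) - 2*sin(3*x)/3


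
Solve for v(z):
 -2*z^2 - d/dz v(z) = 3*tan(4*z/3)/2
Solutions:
 v(z) = C1 - 2*z^3/3 + 9*log(cos(4*z/3))/8


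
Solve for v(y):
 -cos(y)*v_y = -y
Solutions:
 v(y) = C1 + Integral(y/cos(y), y)


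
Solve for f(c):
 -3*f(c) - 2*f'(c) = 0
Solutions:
 f(c) = C1*exp(-3*c/2)


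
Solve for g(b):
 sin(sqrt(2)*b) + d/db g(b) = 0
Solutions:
 g(b) = C1 + sqrt(2)*cos(sqrt(2)*b)/2


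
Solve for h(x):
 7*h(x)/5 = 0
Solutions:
 h(x) = 0


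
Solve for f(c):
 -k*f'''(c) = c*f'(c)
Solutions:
 f(c) = C1 + Integral(C2*airyai(c*(-1/k)^(1/3)) + C3*airybi(c*(-1/k)^(1/3)), c)


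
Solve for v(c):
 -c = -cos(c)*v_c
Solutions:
 v(c) = C1 + Integral(c/cos(c), c)


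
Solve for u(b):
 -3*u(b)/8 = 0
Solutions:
 u(b) = 0


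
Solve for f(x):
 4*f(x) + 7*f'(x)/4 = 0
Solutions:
 f(x) = C1*exp(-16*x/7)


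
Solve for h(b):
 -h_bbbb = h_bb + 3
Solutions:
 h(b) = C1 + C2*b + C3*sin(b) + C4*cos(b) - 3*b^2/2


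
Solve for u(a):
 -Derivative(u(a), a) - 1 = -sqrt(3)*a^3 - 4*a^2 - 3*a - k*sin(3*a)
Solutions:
 u(a) = C1 + sqrt(3)*a^4/4 + 4*a^3/3 + 3*a^2/2 - a - k*cos(3*a)/3


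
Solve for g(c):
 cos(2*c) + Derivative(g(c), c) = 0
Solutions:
 g(c) = C1 - sin(2*c)/2


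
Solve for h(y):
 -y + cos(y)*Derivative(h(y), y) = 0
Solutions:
 h(y) = C1 + Integral(y/cos(y), y)


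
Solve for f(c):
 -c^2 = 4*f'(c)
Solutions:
 f(c) = C1 - c^3/12


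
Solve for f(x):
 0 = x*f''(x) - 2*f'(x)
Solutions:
 f(x) = C1 + C2*x^3


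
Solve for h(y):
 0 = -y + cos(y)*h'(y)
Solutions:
 h(y) = C1 + Integral(y/cos(y), y)


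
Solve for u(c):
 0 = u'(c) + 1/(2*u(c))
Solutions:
 u(c) = -sqrt(C1 - c)
 u(c) = sqrt(C1 - c)


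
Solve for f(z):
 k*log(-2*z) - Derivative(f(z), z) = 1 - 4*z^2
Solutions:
 f(z) = C1 + k*z*log(-z) + 4*z^3/3 + z*(-k + k*log(2) - 1)


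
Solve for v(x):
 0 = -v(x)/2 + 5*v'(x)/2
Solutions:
 v(x) = C1*exp(x/5)


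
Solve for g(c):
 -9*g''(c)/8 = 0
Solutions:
 g(c) = C1 + C2*c


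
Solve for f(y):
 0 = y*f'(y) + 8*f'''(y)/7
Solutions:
 f(y) = C1 + Integral(C2*airyai(-7^(1/3)*y/2) + C3*airybi(-7^(1/3)*y/2), y)


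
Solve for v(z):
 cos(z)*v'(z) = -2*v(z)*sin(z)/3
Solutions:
 v(z) = C1*cos(z)^(2/3)


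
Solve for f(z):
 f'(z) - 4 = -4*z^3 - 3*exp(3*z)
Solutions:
 f(z) = C1 - z^4 + 4*z - exp(3*z)


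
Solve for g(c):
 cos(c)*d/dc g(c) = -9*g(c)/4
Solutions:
 g(c) = C1*(sin(c) - 1)^(9/8)/(sin(c) + 1)^(9/8)


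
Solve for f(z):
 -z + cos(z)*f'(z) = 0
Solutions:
 f(z) = C1 + Integral(z/cos(z), z)


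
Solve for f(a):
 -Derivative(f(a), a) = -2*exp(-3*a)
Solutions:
 f(a) = C1 - 2*exp(-3*a)/3


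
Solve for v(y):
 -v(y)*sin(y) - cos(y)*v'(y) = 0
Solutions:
 v(y) = C1*cos(y)


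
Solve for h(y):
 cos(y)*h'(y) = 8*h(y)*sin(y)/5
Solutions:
 h(y) = C1/cos(y)^(8/5)


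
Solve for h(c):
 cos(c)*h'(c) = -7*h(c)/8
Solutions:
 h(c) = C1*(sin(c) - 1)^(7/16)/(sin(c) + 1)^(7/16)


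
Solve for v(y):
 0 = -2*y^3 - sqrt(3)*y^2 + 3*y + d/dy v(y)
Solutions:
 v(y) = C1 + y^4/2 + sqrt(3)*y^3/3 - 3*y^2/2


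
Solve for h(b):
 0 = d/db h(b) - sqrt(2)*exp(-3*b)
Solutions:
 h(b) = C1 - sqrt(2)*exp(-3*b)/3


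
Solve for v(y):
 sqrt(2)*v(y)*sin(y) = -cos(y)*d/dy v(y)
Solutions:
 v(y) = C1*cos(y)^(sqrt(2))


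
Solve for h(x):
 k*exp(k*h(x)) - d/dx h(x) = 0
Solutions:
 h(x) = Piecewise((log(-1/(C1*k + k^2*x))/k, Ne(k, 0)), (nan, True))
 h(x) = Piecewise((C1 + k*x, Eq(k, 0)), (nan, True))


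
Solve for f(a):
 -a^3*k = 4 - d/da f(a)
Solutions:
 f(a) = C1 + a^4*k/4 + 4*a


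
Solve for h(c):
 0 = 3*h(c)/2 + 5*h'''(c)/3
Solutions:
 h(c) = C3*exp(-30^(2/3)*c/10) + (C1*sin(3*10^(2/3)*3^(1/6)*c/20) + C2*cos(3*10^(2/3)*3^(1/6)*c/20))*exp(30^(2/3)*c/20)


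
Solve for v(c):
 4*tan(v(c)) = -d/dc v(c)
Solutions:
 v(c) = pi - asin(C1*exp(-4*c))
 v(c) = asin(C1*exp(-4*c))


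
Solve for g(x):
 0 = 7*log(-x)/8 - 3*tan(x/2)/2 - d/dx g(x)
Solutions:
 g(x) = C1 + 7*x*log(-x)/8 - 7*x/8 + 3*log(cos(x/2))


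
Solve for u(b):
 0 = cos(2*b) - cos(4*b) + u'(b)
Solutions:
 u(b) = C1 - sin(2*b)/2 + sin(4*b)/4


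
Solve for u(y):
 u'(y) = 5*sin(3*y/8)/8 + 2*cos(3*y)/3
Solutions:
 u(y) = C1 + 2*sin(3*y)/9 - 5*cos(3*y/8)/3


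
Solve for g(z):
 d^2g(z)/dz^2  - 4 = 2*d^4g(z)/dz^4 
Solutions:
 g(z) = C1 + C2*z + C3*exp(-sqrt(2)*z/2) + C4*exp(sqrt(2)*z/2) + 2*z^2


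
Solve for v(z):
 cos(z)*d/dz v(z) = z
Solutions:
 v(z) = C1 + Integral(z/cos(z), z)


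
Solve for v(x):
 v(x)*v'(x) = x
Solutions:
 v(x) = -sqrt(C1 + x^2)
 v(x) = sqrt(C1 + x^2)


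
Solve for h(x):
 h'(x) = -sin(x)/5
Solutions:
 h(x) = C1 + cos(x)/5


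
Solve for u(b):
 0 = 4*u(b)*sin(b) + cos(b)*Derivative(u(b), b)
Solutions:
 u(b) = C1*cos(b)^4


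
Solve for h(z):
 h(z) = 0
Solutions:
 h(z) = 0


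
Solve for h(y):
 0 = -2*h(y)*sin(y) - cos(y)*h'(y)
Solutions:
 h(y) = C1*cos(y)^2


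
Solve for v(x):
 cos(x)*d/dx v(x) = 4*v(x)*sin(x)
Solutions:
 v(x) = C1/cos(x)^4


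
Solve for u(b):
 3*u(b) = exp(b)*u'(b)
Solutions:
 u(b) = C1*exp(-3*exp(-b))


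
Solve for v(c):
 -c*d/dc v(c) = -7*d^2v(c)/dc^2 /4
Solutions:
 v(c) = C1 + C2*erfi(sqrt(14)*c/7)


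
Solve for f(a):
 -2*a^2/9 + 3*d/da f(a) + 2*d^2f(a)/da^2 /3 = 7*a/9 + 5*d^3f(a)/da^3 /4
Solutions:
 f(a) = C1 + C2*exp(2*a*(2 - sqrt(139))/15) + C3*exp(2*a*(2 + sqrt(139))/15) + 2*a^3/81 + 55*a^2/486 + 25*a/2187


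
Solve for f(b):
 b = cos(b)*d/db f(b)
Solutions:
 f(b) = C1 + Integral(b/cos(b), b)


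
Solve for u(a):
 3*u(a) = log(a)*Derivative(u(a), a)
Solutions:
 u(a) = C1*exp(3*li(a))


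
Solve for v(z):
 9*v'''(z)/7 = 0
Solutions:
 v(z) = C1 + C2*z + C3*z^2


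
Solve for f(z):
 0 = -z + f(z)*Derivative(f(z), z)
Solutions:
 f(z) = -sqrt(C1 + z^2)
 f(z) = sqrt(C1 + z^2)


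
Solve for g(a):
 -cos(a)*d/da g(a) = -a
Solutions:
 g(a) = C1 + Integral(a/cos(a), a)


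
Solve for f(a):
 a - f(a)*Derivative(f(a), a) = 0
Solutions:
 f(a) = -sqrt(C1 + a^2)
 f(a) = sqrt(C1 + a^2)


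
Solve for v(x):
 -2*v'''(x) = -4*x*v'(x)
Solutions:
 v(x) = C1 + Integral(C2*airyai(2^(1/3)*x) + C3*airybi(2^(1/3)*x), x)


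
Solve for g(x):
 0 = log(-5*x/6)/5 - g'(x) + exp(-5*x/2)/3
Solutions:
 g(x) = C1 + x*log(-x)/5 + x*(-log(6) - 1 + log(5))/5 - 2*exp(-5*x/2)/15


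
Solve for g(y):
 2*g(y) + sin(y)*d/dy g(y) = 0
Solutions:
 g(y) = C1*(cos(y) + 1)/(cos(y) - 1)


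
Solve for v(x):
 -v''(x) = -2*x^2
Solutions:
 v(x) = C1 + C2*x + x^4/6


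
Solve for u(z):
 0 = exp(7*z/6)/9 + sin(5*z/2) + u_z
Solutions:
 u(z) = C1 - 2*exp(7*z/6)/21 + 2*cos(5*z/2)/5


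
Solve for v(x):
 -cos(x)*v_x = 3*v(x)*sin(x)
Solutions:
 v(x) = C1*cos(x)^3


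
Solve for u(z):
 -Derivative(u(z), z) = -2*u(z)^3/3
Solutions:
 u(z) = -sqrt(6)*sqrt(-1/(C1 + 2*z))/2
 u(z) = sqrt(6)*sqrt(-1/(C1 + 2*z))/2


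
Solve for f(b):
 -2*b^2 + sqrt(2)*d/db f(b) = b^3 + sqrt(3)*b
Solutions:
 f(b) = C1 + sqrt(2)*b^4/8 + sqrt(2)*b^3/3 + sqrt(6)*b^2/4


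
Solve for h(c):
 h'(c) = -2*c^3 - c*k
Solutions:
 h(c) = C1 - c^4/2 - c^2*k/2


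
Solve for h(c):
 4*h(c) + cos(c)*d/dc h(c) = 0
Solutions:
 h(c) = C1*(sin(c)^2 - 2*sin(c) + 1)/(sin(c)^2 + 2*sin(c) + 1)


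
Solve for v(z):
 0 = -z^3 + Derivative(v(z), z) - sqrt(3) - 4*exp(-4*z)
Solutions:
 v(z) = C1 + z^4/4 + sqrt(3)*z - exp(-4*z)


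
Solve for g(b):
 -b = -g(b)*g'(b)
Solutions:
 g(b) = -sqrt(C1 + b^2)
 g(b) = sqrt(C1 + b^2)


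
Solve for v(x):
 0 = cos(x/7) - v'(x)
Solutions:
 v(x) = C1 + 7*sin(x/7)


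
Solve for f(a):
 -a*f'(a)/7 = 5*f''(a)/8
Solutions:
 f(a) = C1 + C2*erf(2*sqrt(35)*a/35)


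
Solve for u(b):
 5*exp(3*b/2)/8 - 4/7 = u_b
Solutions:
 u(b) = C1 - 4*b/7 + 5*exp(3*b/2)/12


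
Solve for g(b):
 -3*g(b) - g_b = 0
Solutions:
 g(b) = C1*exp(-3*b)


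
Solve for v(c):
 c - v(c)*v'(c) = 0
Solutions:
 v(c) = -sqrt(C1 + c^2)
 v(c) = sqrt(C1 + c^2)


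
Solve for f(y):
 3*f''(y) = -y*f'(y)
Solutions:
 f(y) = C1 + C2*erf(sqrt(6)*y/6)


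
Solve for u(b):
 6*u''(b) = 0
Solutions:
 u(b) = C1 + C2*b


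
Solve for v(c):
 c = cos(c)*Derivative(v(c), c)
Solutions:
 v(c) = C1 + Integral(c/cos(c), c)


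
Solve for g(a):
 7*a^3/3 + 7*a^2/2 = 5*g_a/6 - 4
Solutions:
 g(a) = C1 + 7*a^4/10 + 7*a^3/5 + 24*a/5


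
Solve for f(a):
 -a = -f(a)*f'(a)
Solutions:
 f(a) = -sqrt(C1 + a^2)
 f(a) = sqrt(C1 + a^2)


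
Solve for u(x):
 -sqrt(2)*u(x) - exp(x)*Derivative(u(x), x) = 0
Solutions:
 u(x) = C1*exp(sqrt(2)*exp(-x))


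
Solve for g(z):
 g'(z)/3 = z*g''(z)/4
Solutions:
 g(z) = C1 + C2*z^(7/3)


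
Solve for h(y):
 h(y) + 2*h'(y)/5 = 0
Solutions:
 h(y) = C1*exp(-5*y/2)


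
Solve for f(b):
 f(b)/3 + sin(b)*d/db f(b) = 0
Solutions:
 f(b) = C1*(cos(b) + 1)^(1/6)/(cos(b) - 1)^(1/6)


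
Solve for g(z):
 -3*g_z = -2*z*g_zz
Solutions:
 g(z) = C1 + C2*z^(5/2)


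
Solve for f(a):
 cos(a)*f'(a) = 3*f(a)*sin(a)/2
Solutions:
 f(a) = C1/cos(a)^(3/2)


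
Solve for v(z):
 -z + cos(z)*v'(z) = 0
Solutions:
 v(z) = C1 + Integral(z/cos(z), z)


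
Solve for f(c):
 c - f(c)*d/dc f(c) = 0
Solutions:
 f(c) = -sqrt(C1 + c^2)
 f(c) = sqrt(C1 + c^2)


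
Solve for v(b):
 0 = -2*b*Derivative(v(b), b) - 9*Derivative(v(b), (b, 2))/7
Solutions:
 v(b) = C1 + C2*erf(sqrt(7)*b/3)


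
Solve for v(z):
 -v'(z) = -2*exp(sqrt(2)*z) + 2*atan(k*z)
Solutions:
 v(z) = C1 - 2*Piecewise((z*atan(k*z) - log(k^2*z^2 + 1)/(2*k), Ne(k, 0)), (0, True)) + sqrt(2)*exp(sqrt(2)*z)


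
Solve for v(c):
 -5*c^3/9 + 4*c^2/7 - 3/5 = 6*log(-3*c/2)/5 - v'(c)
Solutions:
 v(c) = C1 + 5*c^4/36 - 4*c^3/21 + 6*c*log(-c)/5 + 3*c*(-2*log(2) - 1 + 2*log(3))/5


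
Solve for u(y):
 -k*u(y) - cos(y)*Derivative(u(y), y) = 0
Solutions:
 u(y) = C1*exp(k*(log(sin(y) - 1) - log(sin(y) + 1))/2)


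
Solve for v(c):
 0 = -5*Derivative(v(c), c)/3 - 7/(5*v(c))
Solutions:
 v(c) = -sqrt(C1 - 42*c)/5
 v(c) = sqrt(C1 - 42*c)/5


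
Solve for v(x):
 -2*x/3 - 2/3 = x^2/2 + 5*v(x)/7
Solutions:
 v(x) = -7*x^2/10 - 14*x/15 - 14/15


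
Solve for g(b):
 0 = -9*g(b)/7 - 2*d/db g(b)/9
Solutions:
 g(b) = C1*exp(-81*b/14)


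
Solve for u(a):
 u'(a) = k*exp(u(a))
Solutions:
 u(a) = log(-1/(C1 + a*k))


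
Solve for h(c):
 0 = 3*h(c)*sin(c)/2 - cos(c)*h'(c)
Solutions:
 h(c) = C1/cos(c)^(3/2)


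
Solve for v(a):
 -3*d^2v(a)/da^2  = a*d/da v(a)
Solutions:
 v(a) = C1 + C2*erf(sqrt(6)*a/6)


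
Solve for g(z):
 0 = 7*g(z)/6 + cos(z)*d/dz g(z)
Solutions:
 g(z) = C1*(sin(z) - 1)^(7/12)/(sin(z) + 1)^(7/12)


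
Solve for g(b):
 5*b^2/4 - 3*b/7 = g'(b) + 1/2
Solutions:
 g(b) = C1 + 5*b^3/12 - 3*b^2/14 - b/2


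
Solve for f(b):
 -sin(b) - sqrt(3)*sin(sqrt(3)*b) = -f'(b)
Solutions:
 f(b) = C1 - cos(b) - cos(sqrt(3)*b)


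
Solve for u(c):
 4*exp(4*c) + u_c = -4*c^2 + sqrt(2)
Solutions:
 u(c) = C1 - 4*c^3/3 + sqrt(2)*c - exp(4*c)


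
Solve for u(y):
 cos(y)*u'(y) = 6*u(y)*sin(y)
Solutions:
 u(y) = C1/cos(y)^6


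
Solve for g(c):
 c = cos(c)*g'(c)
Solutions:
 g(c) = C1 + Integral(c/cos(c), c)


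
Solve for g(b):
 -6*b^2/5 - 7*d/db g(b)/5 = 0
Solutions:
 g(b) = C1 - 2*b^3/7


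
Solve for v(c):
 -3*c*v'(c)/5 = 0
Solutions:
 v(c) = C1


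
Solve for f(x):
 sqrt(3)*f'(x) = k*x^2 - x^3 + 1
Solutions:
 f(x) = C1 + sqrt(3)*k*x^3/9 - sqrt(3)*x^4/12 + sqrt(3)*x/3


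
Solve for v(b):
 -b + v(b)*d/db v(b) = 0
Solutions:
 v(b) = -sqrt(C1 + b^2)
 v(b) = sqrt(C1 + b^2)


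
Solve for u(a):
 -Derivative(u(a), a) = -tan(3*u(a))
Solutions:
 u(a) = -asin(C1*exp(3*a))/3 + pi/3
 u(a) = asin(C1*exp(3*a))/3


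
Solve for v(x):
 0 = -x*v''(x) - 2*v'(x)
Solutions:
 v(x) = C1 + C2/x


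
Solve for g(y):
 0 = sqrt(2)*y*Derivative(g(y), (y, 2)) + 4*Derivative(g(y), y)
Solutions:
 g(y) = C1 + C2*y^(1 - 2*sqrt(2))


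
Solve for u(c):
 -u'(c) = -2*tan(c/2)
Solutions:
 u(c) = C1 - 4*log(cos(c/2))


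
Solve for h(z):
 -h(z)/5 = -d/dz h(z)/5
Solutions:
 h(z) = C1*exp(z)


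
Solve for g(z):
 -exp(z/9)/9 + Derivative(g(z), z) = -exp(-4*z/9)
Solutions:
 g(z) = C1 + exp(z/9) + 9*exp(-4*z/9)/4


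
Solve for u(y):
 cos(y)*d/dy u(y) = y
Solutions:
 u(y) = C1 + Integral(y/cos(y), y)


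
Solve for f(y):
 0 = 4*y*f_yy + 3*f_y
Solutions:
 f(y) = C1 + C2*y^(1/4)


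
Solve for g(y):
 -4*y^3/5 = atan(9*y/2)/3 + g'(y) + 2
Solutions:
 g(y) = C1 - y^4/5 - y*atan(9*y/2)/3 - 2*y + log(81*y^2 + 4)/27


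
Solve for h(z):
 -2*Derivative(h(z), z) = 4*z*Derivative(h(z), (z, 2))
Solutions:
 h(z) = C1 + C2*sqrt(z)


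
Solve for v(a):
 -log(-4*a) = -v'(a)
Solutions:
 v(a) = C1 + a*log(-a) + a*(-1 + 2*log(2))


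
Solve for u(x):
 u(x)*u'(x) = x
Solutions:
 u(x) = -sqrt(C1 + x^2)
 u(x) = sqrt(C1 + x^2)


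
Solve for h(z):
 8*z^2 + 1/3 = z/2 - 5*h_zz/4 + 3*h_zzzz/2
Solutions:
 h(z) = C1 + C2*z + C3*exp(-sqrt(30)*z/6) + C4*exp(sqrt(30)*z/6) - 8*z^4/15 + z^3/15 - 586*z^2/75


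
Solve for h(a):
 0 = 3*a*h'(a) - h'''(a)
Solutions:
 h(a) = C1 + Integral(C2*airyai(3^(1/3)*a) + C3*airybi(3^(1/3)*a), a)


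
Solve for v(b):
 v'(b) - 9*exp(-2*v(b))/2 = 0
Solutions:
 v(b) = log(-sqrt(C1 + 9*b))
 v(b) = log(C1 + 9*b)/2


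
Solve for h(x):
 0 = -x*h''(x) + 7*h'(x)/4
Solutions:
 h(x) = C1 + C2*x^(11/4)


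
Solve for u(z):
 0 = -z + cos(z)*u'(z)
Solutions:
 u(z) = C1 + Integral(z/cos(z), z)


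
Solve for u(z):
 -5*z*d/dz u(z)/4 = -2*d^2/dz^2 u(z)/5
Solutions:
 u(z) = C1 + C2*erfi(5*z/4)


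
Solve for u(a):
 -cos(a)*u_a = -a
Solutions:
 u(a) = C1 + Integral(a/cos(a), a)


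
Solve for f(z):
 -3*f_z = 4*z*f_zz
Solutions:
 f(z) = C1 + C2*z^(1/4)


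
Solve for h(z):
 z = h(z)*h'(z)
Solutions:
 h(z) = -sqrt(C1 + z^2)
 h(z) = sqrt(C1 + z^2)


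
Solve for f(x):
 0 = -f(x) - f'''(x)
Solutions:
 f(x) = C3*exp(-x) + (C1*sin(sqrt(3)*x/2) + C2*cos(sqrt(3)*x/2))*exp(x/2)


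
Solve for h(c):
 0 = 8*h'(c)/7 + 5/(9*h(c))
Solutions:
 h(c) = -sqrt(C1 - 35*c)/6
 h(c) = sqrt(C1 - 35*c)/6


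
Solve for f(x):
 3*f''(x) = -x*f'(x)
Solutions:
 f(x) = C1 + C2*erf(sqrt(6)*x/6)


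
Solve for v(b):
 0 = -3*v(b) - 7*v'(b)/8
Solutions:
 v(b) = C1*exp(-24*b/7)


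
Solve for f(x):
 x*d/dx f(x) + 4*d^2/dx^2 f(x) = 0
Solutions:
 f(x) = C1 + C2*erf(sqrt(2)*x/4)


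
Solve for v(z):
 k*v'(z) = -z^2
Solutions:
 v(z) = C1 - z^3/(3*k)


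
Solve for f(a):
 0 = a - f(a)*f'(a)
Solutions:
 f(a) = -sqrt(C1 + a^2)
 f(a) = sqrt(C1 + a^2)


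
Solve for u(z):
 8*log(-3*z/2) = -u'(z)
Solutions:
 u(z) = C1 - 8*z*log(-z) + 8*z*(-log(3) + log(2) + 1)


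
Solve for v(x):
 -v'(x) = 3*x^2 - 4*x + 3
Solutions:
 v(x) = C1 - x^3 + 2*x^2 - 3*x


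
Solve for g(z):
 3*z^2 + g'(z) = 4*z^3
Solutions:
 g(z) = C1 + z^4 - z^3


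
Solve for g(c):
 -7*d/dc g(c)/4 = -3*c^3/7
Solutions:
 g(c) = C1 + 3*c^4/49


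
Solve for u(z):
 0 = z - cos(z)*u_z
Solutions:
 u(z) = C1 + Integral(z/cos(z), z)


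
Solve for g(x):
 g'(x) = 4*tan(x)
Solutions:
 g(x) = C1 - 4*log(cos(x))


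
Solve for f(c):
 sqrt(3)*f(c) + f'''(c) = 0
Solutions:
 f(c) = C3*exp(-3^(1/6)*c) + (C1*sin(3^(2/3)*c/2) + C2*cos(3^(2/3)*c/2))*exp(3^(1/6)*c/2)


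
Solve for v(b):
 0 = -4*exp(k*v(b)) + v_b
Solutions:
 v(b) = Piecewise((log(-1/(C1*k + 4*b*k))/k, Ne(k, 0)), (nan, True))
 v(b) = Piecewise((C1 + 4*b, Eq(k, 0)), (nan, True))


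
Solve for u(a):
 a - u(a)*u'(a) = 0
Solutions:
 u(a) = -sqrt(C1 + a^2)
 u(a) = sqrt(C1 + a^2)


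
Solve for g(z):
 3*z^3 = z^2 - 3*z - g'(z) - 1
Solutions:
 g(z) = C1 - 3*z^4/4 + z^3/3 - 3*z^2/2 - z


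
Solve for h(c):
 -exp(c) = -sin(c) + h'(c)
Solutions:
 h(c) = C1 - exp(c) - cos(c)


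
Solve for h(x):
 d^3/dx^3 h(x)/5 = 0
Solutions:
 h(x) = C1 + C2*x + C3*x^2


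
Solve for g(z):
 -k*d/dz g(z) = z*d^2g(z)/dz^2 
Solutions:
 g(z) = C1 + z^(1 - re(k))*(C2*sin(log(z)*Abs(im(k))) + C3*cos(log(z)*im(k)))


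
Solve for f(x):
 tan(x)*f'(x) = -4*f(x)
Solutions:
 f(x) = C1/sin(x)^4


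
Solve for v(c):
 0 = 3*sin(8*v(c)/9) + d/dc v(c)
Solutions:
 3*c + 9*log(cos(8*v(c)/9) - 1)/16 - 9*log(cos(8*v(c)/9) + 1)/16 = C1


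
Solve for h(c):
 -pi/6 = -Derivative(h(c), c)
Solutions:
 h(c) = C1 + pi*c/6


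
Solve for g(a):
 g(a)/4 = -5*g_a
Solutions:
 g(a) = C1*exp(-a/20)


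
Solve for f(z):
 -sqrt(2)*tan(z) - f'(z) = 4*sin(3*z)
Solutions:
 f(z) = C1 + sqrt(2)*log(cos(z)) + 4*cos(3*z)/3


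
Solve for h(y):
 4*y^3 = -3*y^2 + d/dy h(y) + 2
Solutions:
 h(y) = C1 + y^4 + y^3 - 2*y


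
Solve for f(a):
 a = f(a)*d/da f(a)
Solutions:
 f(a) = -sqrt(C1 + a^2)
 f(a) = sqrt(C1 + a^2)


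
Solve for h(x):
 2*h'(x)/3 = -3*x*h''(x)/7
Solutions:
 h(x) = C1 + C2/x^(5/9)


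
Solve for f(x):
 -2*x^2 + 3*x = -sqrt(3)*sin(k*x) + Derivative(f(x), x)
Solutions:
 f(x) = C1 - 2*x^3/3 + 3*x^2/2 - sqrt(3)*cos(k*x)/k


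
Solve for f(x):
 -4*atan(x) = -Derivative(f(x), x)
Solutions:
 f(x) = C1 + 4*x*atan(x) - 2*log(x^2 + 1)


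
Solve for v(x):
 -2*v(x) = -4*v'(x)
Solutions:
 v(x) = C1*exp(x/2)


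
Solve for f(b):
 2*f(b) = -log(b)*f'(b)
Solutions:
 f(b) = C1*exp(-2*li(b))


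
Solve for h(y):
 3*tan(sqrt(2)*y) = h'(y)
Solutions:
 h(y) = C1 - 3*sqrt(2)*log(cos(sqrt(2)*y))/2


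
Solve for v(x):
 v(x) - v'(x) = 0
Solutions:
 v(x) = C1*exp(x)


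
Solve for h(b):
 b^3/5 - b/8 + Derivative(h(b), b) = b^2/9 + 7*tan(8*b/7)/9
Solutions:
 h(b) = C1 - b^4/20 + b^3/27 + b^2/16 - 49*log(cos(8*b/7))/72


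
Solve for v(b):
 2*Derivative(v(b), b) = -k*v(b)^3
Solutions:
 v(b) = -sqrt(-1/(C1 - b*k))
 v(b) = sqrt(-1/(C1 - b*k))


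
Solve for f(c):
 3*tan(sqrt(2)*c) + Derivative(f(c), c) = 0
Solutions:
 f(c) = C1 + 3*sqrt(2)*log(cos(sqrt(2)*c))/2


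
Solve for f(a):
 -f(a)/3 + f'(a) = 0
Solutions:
 f(a) = C1*exp(a/3)


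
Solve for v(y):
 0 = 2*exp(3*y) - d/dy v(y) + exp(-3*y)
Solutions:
 v(y) = C1 + 2*exp(3*y)/3 - exp(-3*y)/3


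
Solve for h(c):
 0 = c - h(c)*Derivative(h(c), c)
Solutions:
 h(c) = -sqrt(C1 + c^2)
 h(c) = sqrt(C1 + c^2)


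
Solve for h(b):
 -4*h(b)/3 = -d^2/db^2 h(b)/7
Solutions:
 h(b) = C1*exp(-2*sqrt(21)*b/3) + C2*exp(2*sqrt(21)*b/3)


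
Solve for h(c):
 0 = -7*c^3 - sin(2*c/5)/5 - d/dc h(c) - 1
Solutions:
 h(c) = C1 - 7*c^4/4 - c + cos(2*c/5)/2


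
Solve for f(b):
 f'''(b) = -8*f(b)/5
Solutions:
 f(b) = C3*exp(-2*5^(2/3)*b/5) + (C1*sin(sqrt(3)*5^(2/3)*b/5) + C2*cos(sqrt(3)*5^(2/3)*b/5))*exp(5^(2/3)*b/5)


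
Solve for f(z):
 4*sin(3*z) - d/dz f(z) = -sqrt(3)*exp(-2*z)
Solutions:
 f(z) = C1 - 4*cos(3*z)/3 - sqrt(3)*exp(-2*z)/2


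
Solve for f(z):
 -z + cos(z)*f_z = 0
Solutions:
 f(z) = C1 + Integral(z/cos(z), z)


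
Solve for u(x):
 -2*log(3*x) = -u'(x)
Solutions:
 u(x) = C1 + 2*x*log(x) - 2*x + x*log(9)


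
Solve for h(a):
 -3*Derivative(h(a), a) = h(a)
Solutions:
 h(a) = C1*exp(-a/3)


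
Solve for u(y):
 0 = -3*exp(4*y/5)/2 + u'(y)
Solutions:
 u(y) = C1 + 15*exp(4*y/5)/8


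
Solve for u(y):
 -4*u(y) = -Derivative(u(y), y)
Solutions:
 u(y) = C1*exp(4*y)


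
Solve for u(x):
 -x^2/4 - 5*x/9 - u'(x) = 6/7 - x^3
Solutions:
 u(x) = C1 + x^4/4 - x^3/12 - 5*x^2/18 - 6*x/7


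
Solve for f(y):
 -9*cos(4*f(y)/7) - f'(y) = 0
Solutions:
 9*y - 7*log(sin(4*f(y)/7) - 1)/8 + 7*log(sin(4*f(y)/7) + 1)/8 = C1


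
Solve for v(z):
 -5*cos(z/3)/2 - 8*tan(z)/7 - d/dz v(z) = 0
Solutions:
 v(z) = C1 + 8*log(cos(z))/7 - 15*sin(z/3)/2


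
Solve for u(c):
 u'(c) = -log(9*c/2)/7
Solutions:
 u(c) = C1 - c*log(c)/7 - 2*c*log(3)/7 + c*log(2)/7 + c/7


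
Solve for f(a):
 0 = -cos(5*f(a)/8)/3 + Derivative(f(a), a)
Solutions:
 -a/3 - 4*log(sin(5*f(a)/8) - 1)/5 + 4*log(sin(5*f(a)/8) + 1)/5 = C1


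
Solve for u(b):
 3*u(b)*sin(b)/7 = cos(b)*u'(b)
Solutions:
 u(b) = C1/cos(b)^(3/7)


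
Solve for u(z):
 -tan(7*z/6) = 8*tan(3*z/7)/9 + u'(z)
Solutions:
 u(z) = C1 + 56*log(cos(3*z/7))/27 + 6*log(cos(7*z/6))/7


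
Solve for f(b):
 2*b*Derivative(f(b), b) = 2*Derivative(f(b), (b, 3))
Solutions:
 f(b) = C1 + Integral(C2*airyai(b) + C3*airybi(b), b)


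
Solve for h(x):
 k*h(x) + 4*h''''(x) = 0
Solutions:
 h(x) = C1*exp(-sqrt(2)*x*(-k)^(1/4)/2) + C2*exp(sqrt(2)*x*(-k)^(1/4)/2) + C3*exp(-sqrt(2)*I*x*(-k)^(1/4)/2) + C4*exp(sqrt(2)*I*x*(-k)^(1/4)/2)


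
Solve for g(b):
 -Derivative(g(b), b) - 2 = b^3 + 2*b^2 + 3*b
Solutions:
 g(b) = C1 - b^4/4 - 2*b^3/3 - 3*b^2/2 - 2*b


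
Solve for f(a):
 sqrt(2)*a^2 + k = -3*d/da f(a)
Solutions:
 f(a) = C1 - sqrt(2)*a^3/9 - a*k/3


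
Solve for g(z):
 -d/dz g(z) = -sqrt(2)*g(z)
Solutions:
 g(z) = C1*exp(sqrt(2)*z)


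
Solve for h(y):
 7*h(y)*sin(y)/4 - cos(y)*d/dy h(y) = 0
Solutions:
 h(y) = C1/cos(y)^(7/4)


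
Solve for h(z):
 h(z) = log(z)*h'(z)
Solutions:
 h(z) = C1*exp(li(z))


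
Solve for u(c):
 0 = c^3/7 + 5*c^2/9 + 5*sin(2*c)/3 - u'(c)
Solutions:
 u(c) = C1 + c^4/28 + 5*c^3/27 - 5*cos(2*c)/6


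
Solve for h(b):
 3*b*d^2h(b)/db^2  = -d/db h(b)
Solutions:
 h(b) = C1 + C2*b^(2/3)


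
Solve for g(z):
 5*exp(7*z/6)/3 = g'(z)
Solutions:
 g(z) = C1 + 10*exp(7*z/6)/7


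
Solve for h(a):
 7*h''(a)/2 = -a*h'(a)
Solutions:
 h(a) = C1 + C2*erf(sqrt(7)*a/7)


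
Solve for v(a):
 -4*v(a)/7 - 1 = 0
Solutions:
 v(a) = -7/4


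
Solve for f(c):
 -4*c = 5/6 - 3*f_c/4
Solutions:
 f(c) = C1 + 8*c^2/3 + 10*c/9


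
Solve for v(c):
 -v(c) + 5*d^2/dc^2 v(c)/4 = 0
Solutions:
 v(c) = C1*exp(-2*sqrt(5)*c/5) + C2*exp(2*sqrt(5)*c/5)


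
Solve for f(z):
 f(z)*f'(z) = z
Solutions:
 f(z) = -sqrt(C1 + z^2)
 f(z) = sqrt(C1 + z^2)


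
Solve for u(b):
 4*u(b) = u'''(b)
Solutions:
 u(b) = C3*exp(2^(2/3)*b) + (C1*sin(2^(2/3)*sqrt(3)*b/2) + C2*cos(2^(2/3)*sqrt(3)*b/2))*exp(-2^(2/3)*b/2)


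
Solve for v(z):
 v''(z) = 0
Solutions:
 v(z) = C1 + C2*z


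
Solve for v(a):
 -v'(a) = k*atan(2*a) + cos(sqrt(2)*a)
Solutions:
 v(a) = C1 - k*(a*atan(2*a) - log(4*a^2 + 1)/4) - sqrt(2)*sin(sqrt(2)*a)/2


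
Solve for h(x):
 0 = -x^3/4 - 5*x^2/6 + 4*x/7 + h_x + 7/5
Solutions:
 h(x) = C1 + x^4/16 + 5*x^3/18 - 2*x^2/7 - 7*x/5


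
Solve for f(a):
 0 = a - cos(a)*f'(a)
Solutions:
 f(a) = C1 + Integral(a/cos(a), a)


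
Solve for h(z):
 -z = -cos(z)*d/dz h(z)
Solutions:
 h(z) = C1 + Integral(z/cos(z), z)


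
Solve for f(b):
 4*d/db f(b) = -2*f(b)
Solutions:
 f(b) = C1*exp(-b/2)


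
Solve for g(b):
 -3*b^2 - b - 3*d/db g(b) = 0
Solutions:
 g(b) = C1 - b^3/3 - b^2/6


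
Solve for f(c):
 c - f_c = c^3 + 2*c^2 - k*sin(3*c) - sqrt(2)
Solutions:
 f(c) = C1 - c^4/4 - 2*c^3/3 + c^2/2 + sqrt(2)*c - k*cos(3*c)/3


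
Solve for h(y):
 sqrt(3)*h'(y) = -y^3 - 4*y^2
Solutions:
 h(y) = C1 - sqrt(3)*y^4/12 - 4*sqrt(3)*y^3/9


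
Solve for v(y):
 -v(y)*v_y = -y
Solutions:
 v(y) = -sqrt(C1 + y^2)
 v(y) = sqrt(C1 + y^2)


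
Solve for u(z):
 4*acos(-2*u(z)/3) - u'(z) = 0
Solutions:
 Integral(1/acos(-2*_y/3), (_y, u(z))) = C1 + 4*z


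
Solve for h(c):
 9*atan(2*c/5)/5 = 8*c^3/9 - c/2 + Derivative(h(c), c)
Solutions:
 h(c) = C1 - 2*c^4/9 + c^2/4 + 9*c*atan(2*c/5)/5 - 9*log(4*c^2 + 25)/4


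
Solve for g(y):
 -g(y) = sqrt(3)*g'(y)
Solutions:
 g(y) = C1*exp(-sqrt(3)*y/3)


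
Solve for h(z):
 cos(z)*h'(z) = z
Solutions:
 h(z) = C1 + Integral(z/cos(z), z)


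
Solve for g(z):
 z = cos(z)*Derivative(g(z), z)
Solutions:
 g(z) = C1 + Integral(z/cos(z), z)


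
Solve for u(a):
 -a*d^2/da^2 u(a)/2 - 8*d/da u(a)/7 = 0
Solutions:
 u(a) = C1 + C2/a^(9/7)


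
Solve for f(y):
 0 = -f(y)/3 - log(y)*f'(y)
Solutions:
 f(y) = C1*exp(-li(y)/3)


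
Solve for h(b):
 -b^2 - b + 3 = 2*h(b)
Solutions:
 h(b) = -b^2/2 - b/2 + 3/2


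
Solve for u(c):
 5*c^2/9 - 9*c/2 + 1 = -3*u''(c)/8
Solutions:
 u(c) = C1 + C2*c - 10*c^4/81 + 2*c^3 - 4*c^2/3


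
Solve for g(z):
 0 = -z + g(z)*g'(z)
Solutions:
 g(z) = -sqrt(C1 + z^2)
 g(z) = sqrt(C1 + z^2)


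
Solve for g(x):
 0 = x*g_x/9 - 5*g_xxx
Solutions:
 g(x) = C1 + Integral(C2*airyai(75^(1/3)*x/15) + C3*airybi(75^(1/3)*x/15), x)


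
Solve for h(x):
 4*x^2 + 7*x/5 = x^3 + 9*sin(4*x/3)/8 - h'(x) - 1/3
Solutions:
 h(x) = C1 + x^4/4 - 4*x^3/3 - 7*x^2/10 - x/3 - 27*cos(4*x/3)/32


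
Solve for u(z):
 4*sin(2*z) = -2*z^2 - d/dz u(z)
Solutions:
 u(z) = C1 - 2*z^3/3 + 2*cos(2*z)


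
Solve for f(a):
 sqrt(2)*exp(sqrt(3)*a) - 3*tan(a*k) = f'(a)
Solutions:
 f(a) = C1 - 3*Piecewise((-log(cos(a*k))/k, Ne(k, 0)), (0, True)) + sqrt(6)*exp(sqrt(3)*a)/3


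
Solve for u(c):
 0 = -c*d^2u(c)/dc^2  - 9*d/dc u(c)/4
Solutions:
 u(c) = C1 + C2/c^(5/4)


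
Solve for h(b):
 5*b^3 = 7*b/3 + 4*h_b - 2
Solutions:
 h(b) = C1 + 5*b^4/16 - 7*b^2/24 + b/2


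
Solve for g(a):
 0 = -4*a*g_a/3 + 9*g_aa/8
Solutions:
 g(a) = C1 + C2*erfi(4*sqrt(3)*a/9)


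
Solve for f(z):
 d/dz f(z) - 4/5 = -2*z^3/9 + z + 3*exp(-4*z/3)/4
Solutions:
 f(z) = C1 - z^4/18 + z^2/2 + 4*z/5 - 9*exp(-4*z/3)/16


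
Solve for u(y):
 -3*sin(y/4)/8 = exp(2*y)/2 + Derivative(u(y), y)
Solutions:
 u(y) = C1 - exp(2*y)/4 + 3*cos(y/4)/2


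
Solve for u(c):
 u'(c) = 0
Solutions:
 u(c) = C1


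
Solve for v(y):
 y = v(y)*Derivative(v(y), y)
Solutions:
 v(y) = -sqrt(C1 + y^2)
 v(y) = sqrt(C1 + y^2)


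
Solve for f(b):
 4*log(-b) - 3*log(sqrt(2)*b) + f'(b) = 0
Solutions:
 f(b) = C1 - b*log(b) + b*(1 + 3*log(2)/2 - 4*I*pi)


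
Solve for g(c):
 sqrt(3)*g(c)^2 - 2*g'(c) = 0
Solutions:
 g(c) = -2/(C1 + sqrt(3)*c)


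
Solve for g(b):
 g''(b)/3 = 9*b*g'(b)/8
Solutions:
 g(b) = C1 + C2*erfi(3*sqrt(3)*b/4)


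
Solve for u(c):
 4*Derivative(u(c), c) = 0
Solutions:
 u(c) = C1


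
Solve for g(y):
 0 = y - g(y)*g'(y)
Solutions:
 g(y) = -sqrt(C1 + y^2)
 g(y) = sqrt(C1 + y^2)


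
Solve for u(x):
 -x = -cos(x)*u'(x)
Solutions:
 u(x) = C1 + Integral(x/cos(x), x)


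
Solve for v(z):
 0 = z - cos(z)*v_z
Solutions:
 v(z) = C1 + Integral(z/cos(z), z)


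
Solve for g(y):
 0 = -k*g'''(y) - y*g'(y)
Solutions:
 g(y) = C1 + Integral(C2*airyai(y*(-1/k)^(1/3)) + C3*airybi(y*(-1/k)^(1/3)), y)


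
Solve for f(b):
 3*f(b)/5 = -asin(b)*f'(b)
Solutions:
 f(b) = C1*exp(-3*Integral(1/asin(b), b)/5)


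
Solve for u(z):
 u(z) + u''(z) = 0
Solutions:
 u(z) = C1*sin(z) + C2*cos(z)


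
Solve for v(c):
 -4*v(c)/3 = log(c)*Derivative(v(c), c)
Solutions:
 v(c) = C1*exp(-4*li(c)/3)


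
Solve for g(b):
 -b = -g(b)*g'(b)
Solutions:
 g(b) = -sqrt(C1 + b^2)
 g(b) = sqrt(C1 + b^2)


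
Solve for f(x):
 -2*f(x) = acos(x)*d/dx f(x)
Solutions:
 f(x) = C1*exp(-2*Integral(1/acos(x), x))


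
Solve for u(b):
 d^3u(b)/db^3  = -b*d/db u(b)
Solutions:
 u(b) = C1 + Integral(C2*airyai(-b) + C3*airybi(-b), b)


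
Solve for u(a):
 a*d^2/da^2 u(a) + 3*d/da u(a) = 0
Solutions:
 u(a) = C1 + C2/a^2


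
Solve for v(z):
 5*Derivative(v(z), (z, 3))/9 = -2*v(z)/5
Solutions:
 v(z) = C3*exp(z*(-90^(1/3) + 3*10^(1/3)*3^(2/3))/20)*sin(3*10^(1/3)*3^(1/6)*z/10) + C4*exp(z*(-90^(1/3) + 3*10^(1/3)*3^(2/3))/20)*cos(3*10^(1/3)*3^(1/6)*z/10) + C5*exp(-z*(90^(1/3) + 3*10^(1/3)*3^(2/3))/20) + (C1*sin(3*10^(1/3)*3^(1/6)*z/10) + C2*cos(3*10^(1/3)*3^(1/6)*z/10))*exp(90^(1/3)*z/10)


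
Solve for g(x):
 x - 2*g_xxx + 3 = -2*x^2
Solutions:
 g(x) = C1 + C2*x + C3*x^2 + x^5/60 + x^4/48 + x^3/4


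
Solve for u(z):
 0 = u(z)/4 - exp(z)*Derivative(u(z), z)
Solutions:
 u(z) = C1*exp(-exp(-z)/4)


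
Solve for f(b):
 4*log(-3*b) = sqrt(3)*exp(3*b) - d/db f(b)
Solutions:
 f(b) = C1 - 4*b*log(-b) + 4*b*(1 - log(3)) + sqrt(3)*exp(3*b)/3


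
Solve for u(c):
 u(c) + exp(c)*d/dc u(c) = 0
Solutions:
 u(c) = C1*exp(exp(-c))


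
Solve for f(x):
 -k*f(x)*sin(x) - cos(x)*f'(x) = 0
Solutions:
 f(x) = C1*exp(k*log(cos(x)))


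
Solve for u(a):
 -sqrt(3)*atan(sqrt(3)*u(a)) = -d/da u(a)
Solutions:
 Integral(1/atan(sqrt(3)*_y), (_y, u(a))) = C1 + sqrt(3)*a


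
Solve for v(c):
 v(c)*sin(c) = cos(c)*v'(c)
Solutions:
 v(c) = C1/cos(c)
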